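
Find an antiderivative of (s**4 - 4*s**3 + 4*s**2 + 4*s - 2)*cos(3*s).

s**4*sin(3*s)/3 - 4*s**3*sin(3*s)/3 + 4*s**3*cos(3*s)/9 + 8*s**2*sin(3*s)/9 - 4*s**2*cos(3*s)/3 + 20*s*sin(3*s)/9 + 16*s*cos(3*s)/27 - 70*sin(3*s)/81 + 20*cos(3*s)/27 + C

Use integration by parts with u = s**4 - 4*s**3 + 4*s**2 + 4*s - 2, dv = cos(3*s) ds, so v = sin(3*s)/3.
Apply parts 4 times (tabular method): alternate signs, differentiate u down to 0, integrate dv up.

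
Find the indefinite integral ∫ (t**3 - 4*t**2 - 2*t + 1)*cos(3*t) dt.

Use integration by parts with u = t**3 - 4*t**2 - 2*t + 1, dv = cos(3*t) dt, so v = sin(3*t)/3.
Apply parts 3 times (tabular method): alternate signs, differentiate u down to 0, integrate dv up.

t**3*sin(3*t)/3 - 4*t**2*sin(3*t)/3 + t**2*cos(3*t)/3 - 8*t*sin(3*t)/9 - 8*t*cos(3*t)/9 + 17*sin(3*t)/27 - 8*cos(3*t)/27 + C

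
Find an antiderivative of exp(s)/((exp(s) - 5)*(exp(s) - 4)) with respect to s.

log(exp(s) - 5) - log(exp(s) - 4) + C

Let u = e^s, du = e^s ds.
The integral becomes ∫ du/((u-5)(u-4)); decompose into partial fractions.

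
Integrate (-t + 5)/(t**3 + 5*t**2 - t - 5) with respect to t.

log(t - 1)/3 - 3*log(t + 1)/4 + 5*log(t + 5)/12 + C

Factor the denominator: (t - 1)*(t + 1)*(t + 5).
Partial-fraction decomposition: 5/(12*(t + 5)) - 3/(4*(t + 1)) + 1/(3*(t - 1)).
Integrate each term: A/(t−a) contributes A·log|t−a|.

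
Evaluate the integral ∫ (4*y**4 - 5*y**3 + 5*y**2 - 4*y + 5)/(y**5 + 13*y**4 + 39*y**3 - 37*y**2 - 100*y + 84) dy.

671*log(y - 1)/28224 + 137*log(y + 2)/180 - 6473*log(y + 6)/196 + 11597*log(y + 7)/320 - 5/(168*y - 168) + C

Factor the denominator: (y - 1)**2*(y + 2)*(y + 6)*(y + 7).
Partial-fraction decomposition: 11597/(320*(y + 7)) - 6473/(196*(y + 6)) + 137/(180*(y + 2)) + 671/(28224*(y - 1)) + 5/(168*(y - 1)**2).
Integrate each term; A/(y−a) gives A·log|y−a|; A/(y−a)² gives −A/(y−a).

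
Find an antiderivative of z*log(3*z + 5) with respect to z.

Use integration by parts with u = log(3*z + 5), dv = z dz.
Then du = 3/(3*z + 5) dz and v = z**2/2.

z**2*log(3*z + 5)/2 - z**2/4 + 5*z/6 - 25*log(3*z + 5)/18 + C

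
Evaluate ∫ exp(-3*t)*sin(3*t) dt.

-exp(-3*t)*sin(3*t)/6 - exp(-3*t)*cos(3*t)/6 + C

Let I denote the integral. Integrate by parts with u = sin(3*t), dv = exp(-3*t) dt, so v = -exp(-3*t)/3: I = -exp(-3*t)*sin(3*t)/3 + ∫ exp(-3*t)*cos(3*t) dt.
Apply parts again with u = cos(3*t), dv = exp(-3*t) dt: ∫ exp(-3*t)*cos(3*t) dt = -exp(-3*t)*cos(3*t)/3 − I. Substituting back brings back I: I = -exp(-3*t)*sin(3*t)/3 - exp(-3*t)*cos(3*t)/3 − I.
Solving for I: (1 + 1)·I equals the remaining terms, so I = (1/2)·(-exp(-3*t)*sin(3*t)/3 - exp(-3*t)*cos(3*t)/3).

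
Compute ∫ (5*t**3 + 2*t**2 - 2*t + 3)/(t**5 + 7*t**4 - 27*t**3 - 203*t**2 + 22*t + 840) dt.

Factor the denominator: (t - 5)*(t - 2)*(t + 3)*(t + 4)*(t + 7).
Partial-fraction decomposition: -100/(81*(t + 7)) + 277/(162*(t + 4)) - 27/(40*(t + 3)) - 47/(810*(t - 2)) + 167/(648*(t - 5)).
Integrate each term: A/(t−a) contributes A·log|t−a|.

167*log(t - 5)/648 - 47*log(t - 2)/810 - 27*log(t + 3)/40 + 277*log(t + 4)/162 - 100*log(t + 7)/81 + C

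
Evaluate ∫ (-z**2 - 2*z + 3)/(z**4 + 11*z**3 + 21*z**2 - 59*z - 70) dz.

-5*log(z - 2)/189 - log(z + 1)/18 - 3*log(z + 5)/14 + 8*log(z + 7)/27 + C

Factor the denominator: (z - 2)*(z + 1)*(z + 5)*(z + 7).
Partial-fraction decomposition: 8/(27*(z + 7)) - 3/(14*(z + 5)) - 1/(18*(z + 1)) - 5/(189*(z - 2)).
Integrate each term: A/(z−a) contributes A·log|z−a|.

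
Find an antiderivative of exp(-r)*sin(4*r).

Let I denote the integral. Integrate by parts with u = sin(4*r), dv = exp(-r) dr, so v = -exp(-r): I = -exp(-r)*sin(4*r) + 4·∫ exp(-r)*cos(4*r) dr.
Apply parts again with u = cos(4*r), dv = exp(-r) dr: ∫ exp(-r)*cos(4*r) dr = -exp(-r)*cos(4*r) − 4·I. Substituting back brings back I: I = -exp(-r)*sin(4*r) - 4*exp(-r)*cos(4*r) − 16·I.
Solving for I: (1 + 16)·I equals the remaining terms, so I = (1/17)·(-exp(-r)*sin(4*r) - 4*exp(-r)*cos(4*r)).

-exp(-r)*sin(4*r)/17 - 4*exp(-r)*cos(4*r)/17 + C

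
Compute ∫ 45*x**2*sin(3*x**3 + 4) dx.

-5*cos(3*x**3 + 4) + C

Let u = 3*x**3 + 4, so du = (9*x**2) dx.
Rewriting, the integral becomes 5·∫ sin(u) du = 5·-cos(u).
Substituting back, u = 3*x**3 + 4.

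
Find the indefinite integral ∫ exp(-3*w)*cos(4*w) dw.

4*exp(-3*w)*sin(4*w)/25 - 3*exp(-3*w)*cos(4*w)/25 + C

Let I denote the integral. Integrate by parts with u = cos(4*w), dv = exp(-3*w) dw, so v = -exp(-3*w)/3: I = -exp(-3*w)*cos(4*w)/3 − (4/3)·∫ exp(-3*w)*sin(4*w) dw.
Apply parts again with u = sin(4*w), dv = exp(-3*w) dw: ∫ exp(-3*w)*sin(4*w) dw = -exp(-3*w)*sin(4*w)/3 + (4/3)·I. Substituting back brings back I: I = 4*exp(-3*w)*sin(4*w)/9 - exp(-3*w)*cos(4*w)/3 − (16/9)·I.
Solving for I: (1 + 16/9)·I equals the remaining terms, so I = (9/25)·(4*exp(-3*w)*sin(4*w)/9 - exp(-3*w)*cos(4*w)/3).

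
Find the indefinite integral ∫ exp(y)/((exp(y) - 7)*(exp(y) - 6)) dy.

Let u = e^y, du = e^y dy.
The integral becomes ∫ du/((u-7)(u-6)); decompose into partial fractions.

log(exp(y) - 7) - log(exp(y) - 6) + C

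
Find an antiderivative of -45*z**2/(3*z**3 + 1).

-5*log(3*z**3 + 1) + C

Let u = 3*z**3 + 1, so du = (9*z**2) dz.
Rewriting, the integral becomes -5·∫ 1/u du = -5·log(u).
Substituting back, u = 3*z**3 + 1.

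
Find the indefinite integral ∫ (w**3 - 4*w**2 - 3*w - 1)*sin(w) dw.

-w**3*cos(w) + 3*w**2*sin(w) + 4*w**2*cos(w) - 8*w*sin(w) + 9*w*cos(w) - 9*sin(w) - 7*cos(w) + C

Use integration by parts with u = w**3 - 4*w**2 - 3*w - 1, dv = sin(w) dw, so v = -cos(w).
Apply parts 3 times (tabular method): alternate signs, differentiate u down to 0, integrate dv up.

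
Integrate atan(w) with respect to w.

w*atan(w) - log(w**2 + 1)/2 + C

Use integration by parts with u = arctan(w), dv = dw.
Then du = 1/(w**2 + 1) dw.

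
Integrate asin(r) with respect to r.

r*asin(r) + sqrt(-r**2 + 1) + C

Use integration by parts with u = arcsin(r), dv = dr.
Then du = 1/sqrt(-r**2 + 1) dr.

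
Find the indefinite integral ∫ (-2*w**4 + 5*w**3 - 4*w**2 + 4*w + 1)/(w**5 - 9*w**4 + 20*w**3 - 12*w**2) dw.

Factor the denominator: w**2*(w - 6)*(w - 2)*(w - 1).
Partial-fraction decomposition: 4/(5*(w - 1)) - 1/(16*(w - 2)) - 1631/(720*(w - 6)) - 17/(36*w) - 1/(12*w**2).
Integrate each term; A/(w−a) gives A·log|w−a|; A/(w−a)² gives −A/(w−a).

-17*log(w)/36 - 1631*log(w - 6)/720 - log(w - 2)/16 + 4*log(w - 1)/5 + 1/(12*w) + C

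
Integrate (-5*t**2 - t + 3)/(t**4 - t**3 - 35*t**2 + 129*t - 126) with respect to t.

37*log(t - 3)/20 - 19*log(t - 2)/9 + 47*log(t + 7)/180 + 9/(2*t - 6) + C

Factor the denominator: (t - 3)**2*(t - 2)*(t + 7).
Partial-fraction decomposition: 47/(180*(t + 7)) - 19/(9*(t - 2)) + 37/(20*(t - 3)) - 9/(2*(t - 3)**2).
Integrate each term; A/(t−a) gives A·log|t−a|; A/(t−a)² gives −A/(t−a).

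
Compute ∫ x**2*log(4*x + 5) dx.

x**3*log(4*x + 5)/3 - x**3/9 + 5*x**2/24 - 25*x/48 + 125*log(4*x + 5)/192 + C

Use integration by parts with u = log(4*x + 5), dv = x**2 dx.
Then du = 4/(4*x + 5) dx and v = x**3/3.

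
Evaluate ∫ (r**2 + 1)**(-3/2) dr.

Substitute r = tan(θ), so dr = sec(θ)^2 dθ and the radical becomes sqrt(r**2 + 1) = sec(θ) by the Pythagorean identity.
Integrate the resulting trig expression in θ, then back-substitute tan(θ) = r, sec(θ) = sqrt(r**2 + 1) (absorbing any constant into C).

r/sqrt(r**2 + 1) + C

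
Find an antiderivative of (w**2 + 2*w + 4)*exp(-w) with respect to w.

Use integration by parts with u = w**2 + 2*w + 4, dv = exp(-w) dw, so v = -exp(-w).
Apply parts 2 times (tabular method): alternate signs, differentiate u down to 0, integrate dv up.

(-w**2 - 4*w - 8)*exp(-w) + C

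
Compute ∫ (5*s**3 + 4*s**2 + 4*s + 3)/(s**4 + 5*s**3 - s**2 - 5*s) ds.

-3*log(s)/5 + 4*log(s - 1)/3 - log(s + 1)/4 + 271*log(s + 5)/60 + C

Factor the denominator: s*(s - 1)*(s + 1)*(s + 5).
Partial-fraction decomposition: 271/(60*(s + 5)) - 1/(4*(s + 1)) + 4/(3*(s - 1)) - 3/(5*s).
Integrate each term: A/(s−a) contributes A·log|s−a|.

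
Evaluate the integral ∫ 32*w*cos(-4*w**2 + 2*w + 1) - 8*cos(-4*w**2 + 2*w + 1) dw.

-4*sin(-4*w**2 + 2*w + 1) + C

Let u = 4*w**2 - 2*w - 1, so du = (8*w - 2) dw.
Rewriting, the integral becomes 4·∫ cos(u) du = 4·sin(u).
Substituting back, u = 4*w**2 - 2*w - 1.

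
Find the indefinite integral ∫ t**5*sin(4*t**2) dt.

Let u = t², du = 2t dt; rewrite as (1/2)∫ u^2·sin(4u) du.
Now integrate by parts 2 times.

-t**4*cos(4*t**2)/8 + t**2*sin(4*t**2)/16 + cos(4*t**2)/64 + C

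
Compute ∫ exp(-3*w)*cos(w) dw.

Let I denote the integral. Integrate by parts with u = cos(w), dv = exp(-3*w) dw, so v = -exp(-3*w)/3: I = -exp(-3*w)*cos(w)/3 − (1/3)·∫ exp(-3*w)*sin(w) dw.
Apply parts again with u = sin(w), dv = exp(-3*w) dw: ∫ exp(-3*w)*sin(w) dw = -exp(-3*w)*sin(w)/3 + (1/3)·I. Substituting back brings back I: I = exp(-3*w)*sin(w)/9 - exp(-3*w)*cos(w)/3 − (1/9)·I.
Solving for I: (1 + 1/9)·I equals the remaining terms, so I = (9/10)·(exp(-3*w)*sin(w)/9 - exp(-3*w)*cos(w)/3).

exp(-3*w)*sin(w)/10 - 3*exp(-3*w)*cos(w)/10 + C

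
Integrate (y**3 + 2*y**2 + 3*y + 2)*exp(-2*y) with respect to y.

Use integration by parts with u = y**3 + 2*y**2 + 3*y + 2, dv = exp(-2*y) dy, so v = -exp(-2*y)/2.
Apply parts 3 times (tabular method): alternate signs, differentiate u down to 0, integrate dv up.

(-4*y**3 - 14*y**2 - 26*y - 21)*exp(-2*y)/8 + C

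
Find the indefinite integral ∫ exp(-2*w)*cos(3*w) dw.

Let I denote the integral. Integrate by parts with u = cos(3*w), dv = exp(-2*w) dw, so v = -exp(-2*w)/2: I = -exp(-2*w)*cos(3*w)/2 − (3/2)·∫ exp(-2*w)*sin(3*w) dw.
Apply parts again with u = sin(3*w), dv = exp(-2*w) dw: ∫ exp(-2*w)*sin(3*w) dw = -exp(-2*w)*sin(3*w)/2 + (3/2)·I. Substituting back brings back I: I = 3*exp(-2*w)*sin(3*w)/4 - exp(-2*w)*cos(3*w)/2 − (9/4)·I.
Solving for I: (1 + 9/4)·I equals the remaining terms, so I = (4/13)·(3*exp(-2*w)*sin(3*w)/4 - exp(-2*w)*cos(3*w)/2).

3*exp(-2*w)*sin(3*w)/13 - 2*exp(-2*w)*cos(3*w)/13 + C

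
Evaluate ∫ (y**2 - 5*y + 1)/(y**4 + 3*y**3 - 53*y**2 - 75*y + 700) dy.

Factor the denominator: (y - 5)*(y - 4)*(y + 5)*(y + 7).
Partial-fraction decomposition: -85/(264*(y + 7)) + 17/(60*(y + 5)) + 1/(33*(y - 4)) + 1/(120*(y - 5)).
Integrate each term: A/(y−a) contributes A·log|y−a|.

log(y - 5)/120 + log(y - 4)/33 + 17*log(y + 5)/60 - 85*log(y + 7)/264 + C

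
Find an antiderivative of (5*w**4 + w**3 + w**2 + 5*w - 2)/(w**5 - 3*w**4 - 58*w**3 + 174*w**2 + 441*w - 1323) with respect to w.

Factor the denominator: (w - 7)*(w - 3)**2*(w + 3)*(w + 7).
Partial-fraction decomposition: 5837/(2800*(w + 7)) - 37/(144*(w + 3)) - 17113/(7200*(w - 3)) - 227/(120*(w - 3)**2) + 1243/(224*(w - 7)).
Integrate each term; A/(w−a) gives A·log|w−a|; A/(w−a)² gives −A/(w−a).

1243*log(w - 7)/224 - 17113*log(w - 3)/7200 - 37*log(w + 3)/144 + 5837*log(w + 7)/2800 + 227/(120*w - 360) + C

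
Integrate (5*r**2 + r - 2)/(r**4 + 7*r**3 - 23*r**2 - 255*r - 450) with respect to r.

184*log(r - 6)/1089 - 10*log(r + 3)/9 + 114*log(r + 5)/121 - 59/(11*r + 55) + C

Factor the denominator: (r - 6)*(r + 3)*(r + 5)**2.
Partial-fraction decomposition: 114/(121*(r + 5)) + 59/(11*(r + 5)**2) - 10/(9*(r + 3)) + 184/(1089*(r - 6)).
Integrate each term; A/(r−a) gives A·log|r−a|; A/(r−a)² gives −A/(r−a).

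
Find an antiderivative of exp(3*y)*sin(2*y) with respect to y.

3*exp(3*y)*sin(2*y)/13 - 2*exp(3*y)*cos(2*y)/13 + C

Let I denote the integral. Integrate by parts with u = sin(2*y), dv = exp(3*y) dy, so v = exp(3*y)/3: I = exp(3*y)*sin(2*y)/3 − (2/3)·∫ exp(3*y)*cos(2*y) dy.
Apply parts again with u = cos(2*y), dv = exp(3*y) dy: ∫ exp(3*y)*cos(2*y) dy = exp(3*y)*cos(2*y)/3 + (2/3)·I. Substituting back brings back I: I = exp(3*y)*sin(2*y)/3 - 2*exp(3*y)*cos(2*y)/9 − (4/9)·I.
Solving for I: (1 + 4/9)·I equals the remaining terms, so I = (9/13)·(exp(3*y)*sin(2*y)/3 - 2*exp(3*y)*cos(2*y)/9).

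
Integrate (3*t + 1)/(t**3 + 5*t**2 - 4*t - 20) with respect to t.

log(t - 2)/4 + 5*log(t + 2)/12 - 2*log(t + 5)/3 + C

Factor the denominator: (t - 2)*(t + 2)*(t + 5).
Partial-fraction decomposition: -2/(3*(t + 5)) + 5/(12*(t + 2)) + 1/(4*(t - 2)).
Integrate each term: A/(t−a) contributes A·log|t−a|.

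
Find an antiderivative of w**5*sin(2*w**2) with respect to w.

-w**4*cos(2*w**2)/4 + w**2*sin(2*w**2)/4 + cos(2*w**2)/8 + C

Let u = w², du = 2w dw; rewrite as (1/2)∫ u^2·sin(2u) du.
Now integrate by parts 2 times.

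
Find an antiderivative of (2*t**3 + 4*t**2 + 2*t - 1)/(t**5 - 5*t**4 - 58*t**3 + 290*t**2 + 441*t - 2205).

Factor the denominator: (t - 7)*(t - 5)*(t - 3)*(t + 3)*(t + 7).
Partial-fraction decomposition: -101/(1344*(t + 7)) + 5/(384*(t + 3)) + 19/(96*(t - 3)) - 359/(384*(t - 5)) + 179/(224*(t - 7)).
Integrate each term: A/(t−a) contributes A·log|t−a|.

179*log(t - 7)/224 - 359*log(t - 5)/384 + 19*log(t - 3)/96 + 5*log(t + 3)/384 - 101*log(t + 7)/1344 + C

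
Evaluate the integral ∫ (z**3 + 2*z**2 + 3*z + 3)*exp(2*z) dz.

Use integration by parts with u = z**3 + 2*z**2 + 3*z + 3, dv = exp(2*z) dz, so v = exp(2*z)/2.
Apply parts 3 times (tabular method): alternate signs, differentiate u down to 0, integrate dv up.

(4*z**3 + 2*z**2 + 10*z + 7)*exp(2*z)/8 + C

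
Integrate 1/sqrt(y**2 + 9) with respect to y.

Substitute y = 3·tan(θ), so dy = 3·sec(θ)^2 dθ and the radical becomes sqrt(y**2 + 9) = 3·sec(θ) by the Pythagorean identity.
Integrate the resulting trig expression in θ, then back-substitute tan(θ) = y/3, sec(θ) = sqrt(y**2 + 9)/3 (absorbing any constant into C).

log(y + sqrt(y**2 + 9)) + C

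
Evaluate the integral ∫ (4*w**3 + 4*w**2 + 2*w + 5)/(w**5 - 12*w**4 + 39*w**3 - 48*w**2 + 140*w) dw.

Factor the denominator: w*(w - 7)*(w - 5)*(w**2 + 4).
Partial-fraction decomposition: -(331*w + 2264)/(6148*(w**2 + 4)) - 123/(58*(w - 5)) + 1587/(742*(w - 7)) + 1/(28*w).
Integrate each term; A/(w−a) gives A·log|w−a|; the (Bw+D)/(w²+p²) term gives a log and an atan.

log(w)/28 + 1587*log(w - 7)/742 - 123*log(w - 5)/58 - 331*log(w**2 + 4)/12296 - 283*atan(w/2)/1537 + C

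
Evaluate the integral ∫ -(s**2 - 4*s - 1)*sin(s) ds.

s**2*cos(s) - 2*s*sin(s) - 4*s*cos(s) + 4*sin(s) - 3*cos(s) + C

Use integration by parts with u = s**2 - 4*s - 1, dv = -sin(s) ds, so v = cos(s).
Apply parts 2 times (tabular method): alternate signs, differentiate u down to 0, integrate dv up.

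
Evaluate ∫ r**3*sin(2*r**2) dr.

Let u = r², du = 2r dr; rewrite as (1/2)∫ u^1·sin(2u) du.
Now integrate by parts 1 time.

-r**2*cos(2*r**2)/4 + sin(2*r**2)/8 + C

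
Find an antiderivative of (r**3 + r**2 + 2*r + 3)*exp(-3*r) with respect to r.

(-9*r**3 - 18*r**2 - 30*r - 37)*exp(-3*r)/27 + C

Use integration by parts with u = r**3 + r**2 + 2*r + 3, dv = exp(-3*r) dr, so v = -exp(-3*r)/3.
Apply parts 3 times (tabular method): alternate signs, differentiate u down to 0, integrate dv up.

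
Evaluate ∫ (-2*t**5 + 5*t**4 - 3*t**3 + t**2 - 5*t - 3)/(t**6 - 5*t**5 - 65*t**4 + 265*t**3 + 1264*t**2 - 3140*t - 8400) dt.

Factor the denominator: (t - 7)*(t - 5)**2*(t + 2)*(t + 4)*(t + 6).
Partial-fraction decomposition: -22743/(12584*(t + 6)) + 323/(324*(t + 4)) - 179/(3528*(t + 2)) + 6255565/(1920996*(t - 5)) + 3503/(1386*(t - 5)**2) - 2057/(468*(t - 7)).
Integrate each term; A/(t−a) gives A·log|t−a|; A/(t−a)² gives −A/(t−a).

-2057*log(t - 7)/468 + 6255565*log(t - 5)/1920996 - 179*log(t + 2)/3528 + 323*log(t + 4)/324 - 22743*log(t + 6)/12584 - 3503/(1386*t - 6930) + C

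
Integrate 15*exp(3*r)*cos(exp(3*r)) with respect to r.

Let u = exp(3*r), so du = (3*exp(3*r)) dr.
Rewriting, the integral becomes 5·∫ cos(u) du = 5·sin(u).
Substituting back, u = exp(3*r).

5*sin(exp(3*r)) + C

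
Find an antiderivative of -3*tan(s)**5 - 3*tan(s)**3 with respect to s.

-3*tan(s)**4/4 + C

Let u = tan(s), so du = (tan(s)**2 + 1) ds.
Rewriting, the integral becomes -3·∫ u^3 du = -3·u^4/4.
Substituting back, u = tan(s).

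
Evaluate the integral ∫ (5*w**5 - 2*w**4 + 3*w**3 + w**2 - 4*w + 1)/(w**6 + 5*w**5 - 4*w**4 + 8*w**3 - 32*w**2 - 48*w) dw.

Factor the denominator: w*(w - 2)*(w + 1)*(w + 6)*(w**2 + 4).
Partial-fraction decomposition: (122*w - 617)/(400*(w**2 + 4)) + 42059/(9600*(w + 6)) - 4/(75*(w + 1)) + 149/(384*(w - 2)) - 1/(48*w).
Integrate each term; A/(w−a) gives A·log|w−a|; the (Bw+D)/(w²+p²) term gives a log and an atan.

-log(w)/48 + 149*log(w - 2)/384 - 4*log(w + 1)/75 + 42059*log(w + 6)/9600 + 61*log(w**2 + 4)/400 - 617*atan(w/2)/800 + C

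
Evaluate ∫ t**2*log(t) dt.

t**3*log(t)/3 - t**3/9 + C

Use integration by parts with u = log(t), dv = t**2 dt.
Then du = 1/t dt and v = t**3/3.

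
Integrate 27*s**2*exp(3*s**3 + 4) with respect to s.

Let u = 3*s**3 + 4, so du = (9*s**2) ds.
Rewriting, the integral becomes 3·∫ e^u du = 3·e^u.
Substituting back, u = 3*s**3 + 4.

3*exp(3*s**3 + 4) + C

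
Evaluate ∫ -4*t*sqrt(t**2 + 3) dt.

-4*(t**2 + 3)**(3/2)/3 + C

Let u = t**2 + 3, so du = (2*t) dt.
Rewriting, the integral becomes -2·∫ √u du = -2·(2/3)u^(3/2).
Substituting back, u = t**2 + 3.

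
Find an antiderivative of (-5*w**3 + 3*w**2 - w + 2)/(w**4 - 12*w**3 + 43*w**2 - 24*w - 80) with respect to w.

-553*log(w - 5)/6 + 2181*log(w - 4)/25 - 11*log(w + 1)/150 - 274/(5*w - 20) + C

Factor the denominator: (w - 5)*(w - 4)**2*(w + 1).
Partial-fraction decomposition: -11/(150*(w + 1)) + 2181/(25*(w - 4)) + 274/(5*(w - 4)**2) - 553/(6*(w - 5)).
Integrate each term; A/(w−a) gives A·log|w−a|; A/(w−a)² gives −A/(w−a).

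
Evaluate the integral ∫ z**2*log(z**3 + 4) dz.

Let u = z**3 + 4, so du = (3*z**2) dz.
The integral becomes (1/3)·∫ log(u) du; integrate by parts with u′=log(u), dv′=du.

z**3*log(z**3 + 4)/3 - z**3/3 + 4*log(z**3 + 4)/3 + C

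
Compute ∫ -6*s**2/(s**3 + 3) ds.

-2*log(s**3 + 3) + C

Let u = s**3 + 3, so du = (3*s**2) ds.
Rewriting, the integral becomes -2·∫ 1/u du = -2·log(u).
Substituting back, u = s**3 + 3.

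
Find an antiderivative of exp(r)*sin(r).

Let I denote the integral. Integrate by parts with u = sin(r), dv = exp(r) dr, so v = exp(r): I = exp(r)*sin(r) − ∫ exp(r)*cos(r) dr.
Apply parts again with u = cos(r), dv = exp(r) dr: ∫ exp(r)*cos(r) dr = exp(r)*cos(r) + I. Substituting back brings back I: I = exp(r)*sin(r) - exp(r)*cos(r) − I.
Solving for I: (1 + 1)·I equals the remaining terms, so I = (1/2)·(exp(r)*sin(r) - exp(r)*cos(r)).

exp(r)*sin(r)/2 - exp(r)*cos(r)/2 + C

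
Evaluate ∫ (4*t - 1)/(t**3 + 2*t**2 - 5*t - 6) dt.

Factor the denominator: (t - 2)*(t + 1)*(t + 3).
Partial-fraction decomposition: -13/(10*(t + 3)) + 5/(6*(t + 1)) + 7/(15*(t - 2)).
Integrate each term: A/(t−a) contributes A·log|t−a|.

7*log(t - 2)/15 + 5*log(t + 1)/6 - 13*log(t + 3)/10 + C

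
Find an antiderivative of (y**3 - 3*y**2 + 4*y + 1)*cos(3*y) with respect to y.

y**3*sin(3*y)/3 - y**2*sin(3*y) + y**2*cos(3*y)/3 + 10*y*sin(3*y)/9 - 2*y*cos(3*y)/3 + 5*sin(3*y)/9 + 10*cos(3*y)/27 + C

Use integration by parts with u = y**3 - 3*y**2 + 4*y + 1, dv = cos(3*y) dy, so v = sin(3*y)/3.
Apply parts 3 times (tabular method): alternate signs, differentiate u down to 0, integrate dv up.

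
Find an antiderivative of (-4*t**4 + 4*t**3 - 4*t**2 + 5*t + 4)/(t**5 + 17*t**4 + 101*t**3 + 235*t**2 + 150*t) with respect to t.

Factor the denominator: t*(t + 1)*(t + 5)**2*(t + 6).
Partial-fraction decomposition: -3109/(15*(t + 6)) + 81231/(400*(t + 5)) - 3121/(20*(t + 5)**2) + 13/(80*(t + 1)) + 2/(75*t).
Integrate each term; A/(t−a) gives A·log|t−a|; A/(t−a)² gives −A/(t−a).

2*log(t)/75 + 13*log(t + 1)/80 + 81231*log(t + 5)/400 - 3109*log(t + 6)/15 + 3121/(20*t + 100) + C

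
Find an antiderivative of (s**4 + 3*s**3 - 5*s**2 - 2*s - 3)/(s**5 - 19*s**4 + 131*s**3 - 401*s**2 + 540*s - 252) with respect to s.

132*log(s - 7)/5 - 583*log(s - 6)/20 + 9*log(s - 3)/2 - 13*log(s - 2)/20 - log(s - 1)/10 + C

Factor the denominator: (s - 7)*(s - 6)*(s - 3)*(s - 2)*(s - 1).
Partial-fraction decomposition: -1/(10*(s - 1)) - 13/(20*(s - 2)) + 9/(2*(s - 3)) - 583/(20*(s - 6)) + 132/(5*(s - 7)).
Integrate each term: A/(s−a) contributes A·log|s−a|.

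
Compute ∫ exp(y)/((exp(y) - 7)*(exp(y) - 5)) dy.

Let u = e^y, du = e^y dy.
The integral becomes ∫ du/((u-7)(u-5)); decompose into partial fractions.

log(exp(y) - 7)/2 - log(exp(y) - 5)/2 + C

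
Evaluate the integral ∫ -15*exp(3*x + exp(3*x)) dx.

Let u = exp(3*x), so du = (3*exp(3*x)) dx.
Rewriting, the integral becomes -5·∫ e^u du = -5·e^u.
Substituting back, u = exp(3*x).

-5*exp(exp(3*x)) + C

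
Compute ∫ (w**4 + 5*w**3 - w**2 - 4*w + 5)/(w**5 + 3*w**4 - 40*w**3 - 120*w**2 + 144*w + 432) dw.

2321*log(w - 6)/3456 - 49*log(w - 2)/640 - 15*log(w + 2)/128 + 46*log(w + 3)/135 + 209*log(w + 6)/1152 + C

Factor the denominator: (w - 6)*(w - 2)*(w + 2)*(w + 3)*(w + 6).
Partial-fraction decomposition: 209/(1152*(w + 6)) + 46/(135*(w + 3)) - 15/(128*(w + 2)) - 49/(640*(w - 2)) + 2321/(3456*(w - 6)).
Integrate each term: A/(w−a) contributes A·log|w−a|.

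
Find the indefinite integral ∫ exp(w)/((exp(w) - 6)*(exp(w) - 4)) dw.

log(exp(w) - 6)/2 - log(exp(w) - 4)/2 + C

Let u = e^w, du = e^w dw.
The integral becomes ∫ du/((u-4)(u-6)); decompose into partial fractions.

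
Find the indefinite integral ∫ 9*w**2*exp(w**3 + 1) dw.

Let u = w**3 + 1, so du = (3*w**2) dw.
Rewriting, the integral becomes 3·∫ e^u du = 3·e^u.
Substituting back, u = w**3 + 1.

3*exp(w**3 + 1) + C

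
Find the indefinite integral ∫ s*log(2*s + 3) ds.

s**2*log(2*s + 3)/2 - s**2/4 + 3*s/4 - 9*log(2*s + 3)/8 + C

Use integration by parts with u = log(2*s + 3), dv = s ds.
Then du = 2/(2*s + 3) ds and v = s**2/2.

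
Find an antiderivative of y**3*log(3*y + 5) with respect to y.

y**4*log(3*y + 5)/4 - y**4/16 + 5*y**3/36 - 25*y**2/72 + 125*y/108 - 625*log(3*y + 5)/324 + C

Use integration by parts with u = log(3*y + 5), dv = y**3 dy.
Then du = 3/(3*y + 5) dy and v = y**4/4.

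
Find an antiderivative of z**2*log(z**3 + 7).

Let u = z**3 + 7, so du = (3*z**2) dz.
The integral becomes (1/3)·∫ log(u) du; integrate by parts with u′=log(u), dv′=du.

z**3*log(z**3 + 7)/3 - z**3/3 + 7*log(z**3 + 7)/3 + C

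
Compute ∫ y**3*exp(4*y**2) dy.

Let u = y², du = 2y dy; rewrite as (1/2)∫ u^1·exp(4u) du.
Now integrate by parts 1 time.

(4*y**2 - 1)*exp(4*y**2)/32 + C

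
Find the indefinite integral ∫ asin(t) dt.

t*asin(t) + sqrt(-t**2 + 1) + C

Use integration by parts with u = arcsin(t), dv = dt.
Then du = 1/sqrt(-t**2 + 1) dt.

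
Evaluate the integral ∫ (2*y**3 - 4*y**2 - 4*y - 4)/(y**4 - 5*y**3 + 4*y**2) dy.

Factor the denominator: y**2*(y - 4)*(y - 1).
Partial-fraction decomposition: 10/(3*(y - 1)) + 11/(12*(y - 4)) - 9/(4*y) - 1/y**2.
Integrate each term; A/(y−a) gives A·log|y−a|; A/(y−a)² gives −A/(y−a).

-9*log(y)/4 + 11*log(y - 4)/12 + 10*log(y - 1)/3 + 1/y + C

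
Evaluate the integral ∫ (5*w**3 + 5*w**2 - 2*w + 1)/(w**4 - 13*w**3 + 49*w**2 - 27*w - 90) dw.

1249*log(w - 6)/21 - 247*log(w - 5)/4 + 175*log(w - 3)/24 - log(w + 1)/56 + C

Factor the denominator: (w - 6)*(w - 5)*(w - 3)*(w + 1).
Partial-fraction decomposition: -1/(56*(w + 1)) + 175/(24*(w - 3)) - 247/(4*(w - 5)) + 1249/(21*(w - 6)).
Integrate each term: A/(w−a) contributes A·log|w−a|.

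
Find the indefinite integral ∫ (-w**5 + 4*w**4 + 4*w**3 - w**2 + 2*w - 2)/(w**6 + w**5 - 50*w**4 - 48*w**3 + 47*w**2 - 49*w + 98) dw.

Factor the denominator: (w - 7)*(w - 1)*(w + 2)*(w + 7)*(w**2 + 1).
Partial-fraction decomposition: -3*(w - 2)/(250*(w**2 + 1)) - 12487/(14000*(w + 7)) + 2/(25*(w + 2)) - 1/(48*(w - 1)) - 163/(1050*(w - 7)).
Integrate each term; A/(w−a) gives A·log|w−a|; the (Bw+D)/(w²+p²) term gives a log and an atan.

-163*log(w - 7)/1050 - log(w - 1)/48 + 2*log(w + 2)/25 - 12487*log(w + 7)/14000 - 3*log(w**2 + 1)/500 + 3*atan(w)/125 + C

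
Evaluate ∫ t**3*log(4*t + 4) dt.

t**4*log(4*t + 4)/4 - t**4/16 + t**3/12 - t**2/8 + t/4 - log(t + 1)/4 + C

Use integration by parts with u = log(4*t + 4), dv = t**3 dt.
Then du = 4/(4*t + 4) dt and v = t**4/4.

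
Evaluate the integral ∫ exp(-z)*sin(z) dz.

-exp(-z)*sin(z)/2 - exp(-z)*cos(z)/2 + C

Let I denote the integral. Integrate by parts with u = sin(z), dv = exp(-z) dz, so v = -exp(-z): I = -exp(-z)*sin(z) + ∫ exp(-z)*cos(z) dz.
Apply parts again with u = cos(z), dv = exp(-z) dz: ∫ exp(-z)*cos(z) dz = -exp(-z)*cos(z) − I. Substituting back brings back I: I = -exp(-z)*sin(z) - exp(-z)*cos(z) − I.
Solving for I: (1 + 1)·I equals the remaining terms, so I = (1/2)·(-exp(-z)*sin(z) - exp(-z)*cos(z)).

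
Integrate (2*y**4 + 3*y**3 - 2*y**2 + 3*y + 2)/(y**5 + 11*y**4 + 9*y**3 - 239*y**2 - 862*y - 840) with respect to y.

Factor the denominator: (y - 5)*(y + 2)*(y + 3)*(y + 4)*(y + 7).
Partial-fraction decomposition: 457/(90*(y + 7)) - 139/(27*(y + 4)) + 7/(4*(y + 3)) + 2/(35*(y + 2)) + 199/(756*(y - 5)).
Integrate each term: A/(y−a) contributes A·log|y−a|.

199*log(y - 5)/756 + 2*log(y + 2)/35 + 7*log(y + 3)/4 - 139*log(y + 4)/27 + 457*log(y + 7)/90 + C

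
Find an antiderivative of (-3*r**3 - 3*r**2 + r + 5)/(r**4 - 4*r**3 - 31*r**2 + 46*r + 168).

Factor the denominator: (r - 7)*(r - 3)*(r + 2)*(r + 4).
Partial-fraction decomposition: -145/(154*(r + 4)) + 1/(6*(r + 2)) + 5/(7*(r - 3)) - 97/(33*(r - 7)).
Integrate each term: A/(r−a) contributes A·log|r−a|.

-97*log(r - 7)/33 + 5*log(r - 3)/7 + log(r + 2)/6 - 145*log(r + 4)/154 + C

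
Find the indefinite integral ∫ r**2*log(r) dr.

r**3*log(r)/3 - r**3/9 + C

Use integration by parts with u = log(r), dv = r**2 dr.
Then du = 1/r dr and v = r**3/3.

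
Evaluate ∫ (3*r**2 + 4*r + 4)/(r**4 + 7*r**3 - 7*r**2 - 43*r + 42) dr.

Factor the denominator: (r - 2)*(r - 1)*(r + 3)*(r + 7).
Partial-fraction decomposition: -41/(96*(r + 7)) + 19/(80*(r + 3)) - 11/(32*(r - 1)) + 8/(15*(r - 2)).
Integrate each term: A/(r−a) contributes A·log|r−a|.

8*log(r - 2)/15 - 11*log(r - 1)/32 + 19*log(r + 3)/80 - 41*log(r + 7)/96 + C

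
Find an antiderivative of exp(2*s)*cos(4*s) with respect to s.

exp(2*s)*sin(4*s)/5 + exp(2*s)*cos(4*s)/10 + C

Let I denote the integral. Integrate by parts with u = cos(4*s), dv = exp(2*s) ds, so v = exp(2*s)/2: I = exp(2*s)*cos(4*s)/2 + 2·∫ exp(2*s)*sin(4*s) ds.
Apply parts again with u = sin(4*s), dv = exp(2*s) ds: ∫ exp(2*s)*sin(4*s) ds = exp(2*s)*sin(4*s)/2 − 2·I. Substituting back brings back I: I = exp(2*s)*sin(4*s) + exp(2*s)*cos(4*s)/2 − 4·I.
Solving for I: (1 + 4)·I equals the remaining terms, so I = (1/5)·(exp(2*s)*sin(4*s) + exp(2*s)*cos(4*s)/2).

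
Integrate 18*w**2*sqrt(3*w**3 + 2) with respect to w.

Let u = 3*w**3 + 2, so du = (9*w**2) dw.
Rewriting, the integral becomes 2·∫ √u du = 2·(2/3)u^(3/2).
Substituting back, u = 3*w**3 + 2.

4*(3*w**3 + 2)**(3/2)/3 + C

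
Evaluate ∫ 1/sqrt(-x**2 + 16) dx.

asin(x/4) + C

Substitute x = 4·sin(θ), so dx = 4·cos(θ) dθ and the radical becomes sqrt(-x**2 + 16) = 4·cos(θ) by the Pythagorean identity.
Integrate the resulting trig expression in θ, then back-substitute θ = asin(x/4), sin(θ) = x/4, cos(θ) = sqrt(-x**2 + 16)/4 (absorbing any constant into C).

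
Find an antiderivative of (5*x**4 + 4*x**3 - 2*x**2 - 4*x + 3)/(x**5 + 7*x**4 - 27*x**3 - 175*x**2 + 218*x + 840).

497*log(x - 4)/198 - 243*log(x - 3)/200 + 17*log(x + 2)/150 - 433*log(x + 5)/72 + 5283*log(x + 7)/550 + C

Factor the denominator: (x - 4)*(x - 3)*(x + 2)*(x + 5)*(x + 7).
Partial-fraction decomposition: 5283/(550*(x + 7)) - 433/(72*(x + 5)) + 17/(150*(x + 2)) - 243/(200*(x - 3)) + 497/(198*(x - 4)).
Integrate each term: A/(x−a) contributes A·log|x−a|.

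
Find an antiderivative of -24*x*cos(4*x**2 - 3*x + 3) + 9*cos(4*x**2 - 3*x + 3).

-3*sin(4*x**2 - 3*x + 3) + C

Let u = 4*x**2 - 3*x + 3, so du = (8*x - 3) dx.
Rewriting, the integral becomes -3·∫ cos(u) du = -3·sin(u).
Substituting back, u = 4*x**2 - 3*x + 3.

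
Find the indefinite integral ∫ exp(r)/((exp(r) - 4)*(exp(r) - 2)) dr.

Let u = e^r, du = e^r dr.
The integral becomes ∫ du/((u-4)(u-2)); decompose into partial fractions.

log(exp(r) - 4)/2 - log(exp(r) - 2)/2 + C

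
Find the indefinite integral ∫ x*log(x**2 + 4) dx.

Let u = x**2 + 4, so du = (2*x) dx.
The integral becomes (1/2)·∫ log(u) du; integrate by parts with u′=log(u), dv′=du.

x**2*log(x**2 + 4)/2 - x**2/2 + 2*log(x**2 + 4) + C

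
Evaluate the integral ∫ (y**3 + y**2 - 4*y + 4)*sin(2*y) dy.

Use integration by parts with u = y**3 + y**2 - 4*y + 4, dv = sin(2*y) dy, so v = -cos(2*y)/2.
Apply parts 3 times (tabular method): alternate signs, differentiate u down to 0, integrate dv up.

-y**3*cos(2*y)/2 + 3*y**2*sin(2*y)/4 - y**2*cos(2*y)/2 + y*sin(2*y)/2 + 11*y*cos(2*y)/4 - 11*sin(2*y)/8 - 7*cos(2*y)/4 + C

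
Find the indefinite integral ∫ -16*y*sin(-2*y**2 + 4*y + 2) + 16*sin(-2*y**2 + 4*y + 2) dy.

-4*cos(-2*y**2 + 4*y + 2) + C

Let u = 2*y**2 - 4*y - 2, so du = (4*y - 4) dy.
Rewriting, the integral becomes 4·∫ sin(u) du = 4·-cos(u).
Substituting back, u = 2*y**2 - 4*y - 2.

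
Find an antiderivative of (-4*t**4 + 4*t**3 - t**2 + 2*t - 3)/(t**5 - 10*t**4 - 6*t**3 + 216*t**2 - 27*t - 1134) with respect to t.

-827*log(t - 7)/40 + 161*log(t - 6)/9 - 37*log(t - 3)/72 - 7*log(t + 3)/10 - 5/(6*t + 18) + C

Factor the denominator: (t - 7)*(t - 6)*(t - 3)*(t + 3)**2.
Partial-fraction decomposition: -7/(10*(t + 3)) + 5/(6*(t + 3)**2) - 37/(72*(t - 3)) + 161/(9*(t - 6)) - 827/(40*(t - 7)).
Integrate each term; A/(t−a) gives A·log|t−a|; A/(t−a)² gives −A/(t−a).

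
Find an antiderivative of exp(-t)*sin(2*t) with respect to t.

-exp(-t)*sin(2*t)/5 - 2*exp(-t)*cos(2*t)/5 + C

Let I denote the integral. Integrate by parts with u = sin(2*t), dv = exp(-t) dt, so v = -exp(-t): I = -exp(-t)*sin(2*t) + 2·∫ exp(-t)*cos(2*t) dt.
Apply parts again with u = cos(2*t), dv = exp(-t) dt: ∫ exp(-t)*cos(2*t) dt = -exp(-t)*cos(2*t) − 2·I. Substituting back brings back I: I = -exp(-t)*sin(2*t) - 2*exp(-t)*cos(2*t) − 4·I.
Solving for I: (1 + 4)·I equals the remaining terms, so I = (1/5)·(-exp(-t)*sin(2*t) - 2*exp(-t)*cos(2*t)).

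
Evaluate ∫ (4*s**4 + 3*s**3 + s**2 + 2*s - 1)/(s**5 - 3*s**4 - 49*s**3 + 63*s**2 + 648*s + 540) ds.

1224161*log(s - 6)/480249 - log(s + 1)/392 - 245*log(s + 3)/324 + 2139*log(s + 5)/968 - 5879/(693*s - 4158) + C

Factor the denominator: (s - 6)**2*(s + 1)*(s + 3)*(s + 5).
Partial-fraction decomposition: 2139/(968*(s + 5)) - 245/(324*(s + 3)) - 1/(392*(s + 1)) + 1224161/(480249*(s - 6)) + 5879/(693*(s - 6)**2).
Integrate each term; A/(s−a) gives A·log|s−a|; A/(s−a)² gives −A/(s−a).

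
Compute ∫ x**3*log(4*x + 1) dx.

Use integration by parts with u = log(4*x + 1), dv = x**3 dx.
Then du = 4/(4*x + 1) dx and v = x**4/4.

x**4*log(4*x + 1)/4 - x**4/16 + x**3/48 - x**2/128 + x/256 - log(4*x + 1)/1024 + C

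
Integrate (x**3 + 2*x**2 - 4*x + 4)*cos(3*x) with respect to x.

Use integration by parts with u = x**3 + 2*x**2 - 4*x + 4, dv = cos(3*x) dx, so v = sin(3*x)/3.
Apply parts 3 times (tabular method): alternate signs, differentiate u down to 0, integrate dv up.

x**3*sin(3*x)/3 + 2*x**2*sin(3*x)/3 + x**2*cos(3*x)/3 - 14*x*sin(3*x)/9 + 4*x*cos(3*x)/9 + 32*sin(3*x)/27 - 14*cos(3*x)/27 + C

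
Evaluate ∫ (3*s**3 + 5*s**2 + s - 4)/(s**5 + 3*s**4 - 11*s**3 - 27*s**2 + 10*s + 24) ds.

Factor the denominator: (s - 3)*(s - 1)*(s + 1)*(s + 2)*(s + 4).
Partial-fraction decomposition: -4/(7*(s + 4)) + 1/(3*(s + 2)) - 1/(8*(s + 1)) - 1/(12*(s - 1)) + 25/(56*(s - 3)).
Integrate each term: A/(s−a) contributes A·log|s−a|.

25*log(s - 3)/56 - log(s - 1)/12 - log(s + 1)/8 + log(s + 2)/3 - 4*log(s + 4)/7 + C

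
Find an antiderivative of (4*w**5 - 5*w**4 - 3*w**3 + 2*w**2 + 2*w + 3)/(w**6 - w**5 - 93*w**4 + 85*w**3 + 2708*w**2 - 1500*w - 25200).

Factor the denominator: (w - 6)**2*(w - 5)*(w + 4)*(w + 5)*(w + 7).
Partial-fraction decomposition: 2003/(312*(w + 7)) - 15207/(2420*(w + 5)) + 191/(100*(w + 4)) + 1007/(120*(w - 5)) - 1012643/(157300*(w - 6)) + 1851/(110*(w - 6)**2).
Integrate each term; A/(w−a) gives A·log|w−a|; A/(w−a)² gives −A/(w−a).

-1012643*log(w - 6)/157300 + 1007*log(w - 5)/120 + 191*log(w + 4)/100 - 15207*log(w + 5)/2420 + 2003*log(w + 7)/312 - 1851/(110*w - 660) + C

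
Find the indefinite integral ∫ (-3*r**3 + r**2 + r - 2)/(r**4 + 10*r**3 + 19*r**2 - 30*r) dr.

Factor the denominator: r*(r - 1)*(r + 5)*(r + 6).
Partial-fraction decomposition: -338/(21*(r + 6)) + 131/(10*(r + 5)) - 1/(14*(r - 1)) + 1/(15*r).
Integrate each term: A/(r−a) contributes A·log|r−a|.

log(r)/15 - log(r - 1)/14 + 131*log(r + 5)/10 - 338*log(r + 6)/21 + C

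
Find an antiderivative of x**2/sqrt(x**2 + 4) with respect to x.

x*sqrt(x**2 + 4)/2 - 2*log(x + sqrt(x**2 + 4)) + C

Substitute x = 2·tan(θ), so dx = 2·sec(θ)^2 dθ and the radical becomes sqrt(x**2 + 4) = 2·sec(θ) by the Pythagorean identity.
Integrate the resulting trig expression in θ, then back-substitute tan(θ) = x/2, sec(θ) = sqrt(x**2 + 4)/2 (absorbing any constant into C).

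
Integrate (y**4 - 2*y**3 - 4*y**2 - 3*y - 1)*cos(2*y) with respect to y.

y**4*sin(2*y)/2 - y**3*sin(2*y) + y**3*cos(2*y) - 7*y**2*sin(2*y)/2 - 3*y**2*cos(2*y)/2 - 7*y*cos(2*y)/2 + 5*sin(2*y)/4 + C

Use integration by parts with u = y**4 - 2*y**3 - 4*y**2 - 3*y - 1, dv = cos(2*y) dy, so v = sin(2*y)/2.
Apply parts 4 times (tabular method): alternate signs, differentiate u down to 0, integrate dv up.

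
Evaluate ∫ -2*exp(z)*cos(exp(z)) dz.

-2*sin(exp(z)) + C

Let u = exp(z), so du = (exp(z)) dz.
Rewriting, the integral becomes -2·∫ cos(u) du = -2·sin(u).
Substituting back, u = exp(z).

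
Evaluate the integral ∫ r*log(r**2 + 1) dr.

Let u = r**2 + 1, so du = (2*r) dr.
The integral becomes (1/2)·∫ log(u) du; integrate by parts with u′=log(u), dv′=du.

r**2*log(r**2 + 1)/2 - r**2/2 + log(r**2 + 1)/2 + C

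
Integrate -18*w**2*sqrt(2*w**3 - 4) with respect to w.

Let u = 2*w**3 - 4, so du = (6*w**2) dw.
Rewriting, the integral becomes -3·∫ √u du = -3·(2/3)u^(3/2).
Substituting back, u = 2*w**3 - 4.

-2*(2*w**3 - 4)**(3/2) + C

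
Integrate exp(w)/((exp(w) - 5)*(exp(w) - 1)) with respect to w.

Let u = e^w, du = e^w dw.
The integral becomes ∫ du/((u-5)(u-1)); decompose into partial fractions.

log(exp(w) - 5)/4 - log(exp(w) - 1)/4 + C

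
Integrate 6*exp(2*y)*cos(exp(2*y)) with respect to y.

3*sin(exp(2*y)) + C

Let u = exp(2*y), so du = (2*exp(2*y)) dy.
Rewriting, the integral becomes 3·∫ cos(u) du = 3·sin(u).
Substituting back, u = exp(2*y).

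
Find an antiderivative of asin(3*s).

s*asin(3*s) + sqrt(-9*s**2 + 1)/3 + C

Use integration by parts with u = arcsin(3*s), dv = ds.
Then du = 3/sqrt(-9*s**2 + 1) ds.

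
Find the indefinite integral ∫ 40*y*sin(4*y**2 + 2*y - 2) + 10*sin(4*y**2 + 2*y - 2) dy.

Let u = 4*y**2 + 2*y - 2, so du = (8*y + 2) dy.
Rewriting, the integral becomes 5·∫ sin(u) du = 5·-cos(u).
Substituting back, u = 4*y**2 + 2*y - 2.

-5*cos(4*y**2 + 2*y - 2) + C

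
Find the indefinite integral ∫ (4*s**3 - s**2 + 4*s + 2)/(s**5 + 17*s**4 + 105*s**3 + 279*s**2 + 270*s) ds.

log(s)/135 - 121*log(s + 3)/12 + 543*log(s + 5)/20 - 461*log(s + 6)/27 - 127/(18*s + 54) + C

Factor the denominator: s*(s + 3)**2*(s + 5)*(s + 6).
Partial-fraction decomposition: -461/(27*(s + 6)) + 543/(20*(s + 5)) - 121/(12*(s + 3)) + 127/(18*(s + 3)**2) + 1/(135*s).
Integrate each term; A/(s−a) gives A·log|s−a|; A/(s−a)² gives −A/(s−a).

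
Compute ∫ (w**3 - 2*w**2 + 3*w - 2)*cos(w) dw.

Use integration by parts with u = w**3 - 2*w**2 + 3*w - 2, dv = cos(w) dw, so v = sin(w).
Apply parts 3 times (tabular method): alternate signs, differentiate u down to 0, integrate dv up.

w**3*sin(w) - 2*w**2*sin(w) + 3*w**2*cos(w) - 3*w*sin(w) - 4*w*cos(w) + 2*sin(w) - 3*cos(w) + C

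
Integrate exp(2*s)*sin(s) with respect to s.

Let I denote the integral. Integrate by parts with u = sin(s), dv = exp(2*s) ds, so v = exp(2*s)/2: I = exp(2*s)*sin(s)/2 − (1/2)·∫ exp(2*s)*cos(s) ds.
Apply parts again with u = cos(s), dv = exp(2*s) ds: ∫ exp(2*s)*cos(s) ds = exp(2*s)*cos(s)/2 + (1/2)·I. Substituting back brings back I: I = exp(2*s)*sin(s)/2 - exp(2*s)*cos(s)/4 − (1/4)·I.
Solving for I: (1 + 1/4)·I equals the remaining terms, so I = (4/5)·(exp(2*s)*sin(s)/2 - exp(2*s)*cos(s)/4).

2*exp(2*s)*sin(s)/5 - exp(2*s)*cos(s)/5 + C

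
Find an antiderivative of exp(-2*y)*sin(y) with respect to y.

Let I denote the integral. Integrate by parts with u = sin(y), dv = exp(-2*y) dy, so v = -exp(-2*y)/2: I = -exp(-2*y)*sin(y)/2 + (1/2)·∫ exp(-2*y)*cos(y) dy.
Apply parts again with u = cos(y), dv = exp(-2*y) dy: ∫ exp(-2*y)*cos(y) dy = -exp(-2*y)*cos(y)/2 − (1/2)·I. Substituting back brings back I: I = -exp(-2*y)*sin(y)/2 - exp(-2*y)*cos(y)/4 − (1/4)·I.
Solving for I: (1 + 1/4)·I equals the remaining terms, so I = (4/5)·(-exp(-2*y)*sin(y)/2 - exp(-2*y)*cos(y)/4).

-2*exp(-2*y)*sin(y)/5 - exp(-2*y)*cos(y)/5 + C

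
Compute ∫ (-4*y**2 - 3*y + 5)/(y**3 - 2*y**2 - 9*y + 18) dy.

Factor the denominator: (y - 3)*(y - 2)*(y + 3).
Partial-fraction decomposition: -11/(15*(y + 3)) + 17/(5*(y - 2)) - 20/(3*(y - 3)).
Integrate each term: A/(y−a) contributes A·log|y−a|.

-20*log(y - 3)/3 + 17*log(y - 2)/5 - 11*log(y + 3)/15 + C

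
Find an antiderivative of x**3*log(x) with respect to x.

Use integration by parts with u = log(x), dv = x**3 dx.
Then du = 1/x dx and v = x**4/4.

x**4*log(x)/4 - x**4/16 + C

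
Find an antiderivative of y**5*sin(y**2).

Let u = y², du = 2y dy; rewrite as (1/2)∫ u^2·sin(1u) du.
Now integrate by parts 2 times.

-y**4*cos(y**2)/2 + y**2*sin(y**2) + cos(y**2) + C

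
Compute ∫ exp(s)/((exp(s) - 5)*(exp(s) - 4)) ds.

Let u = e^s, du = e^s ds.
The integral becomes ∫ du/((u-4)(u-5)); decompose into partial fractions.

log(exp(s) - 5) - log(exp(s) - 4) + C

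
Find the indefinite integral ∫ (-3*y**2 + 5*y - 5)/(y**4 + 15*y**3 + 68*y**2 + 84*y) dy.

Factor the denominator: y*(y + 2)*(y + 6)*(y + 7).
Partial-fraction decomposition: 187/(35*(y + 7)) - 143/(24*(y + 6)) + 27/(40*(y + 2)) - 5/(84*y).
Integrate each term: A/(y−a) contributes A·log|y−a|.

-5*log(y)/84 + 27*log(y + 2)/40 - 143*log(y + 6)/24 + 187*log(y + 7)/35 + C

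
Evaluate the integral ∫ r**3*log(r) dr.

r**4*log(r)/4 - r**4/16 + C

Use integration by parts with u = log(r), dv = r**3 dr.
Then du = 1/r dr and v = r**4/4.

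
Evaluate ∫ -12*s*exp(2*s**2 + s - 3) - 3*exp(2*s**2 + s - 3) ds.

-3*exp(2*s**2 + s - 3) + C

Let u = 2*s**2 + s - 3, so du = (4*s + 1) ds.
Rewriting, the integral becomes -3·∫ e^u du = -3·e^u.
Substituting back, u = 2*s**2 + s - 3.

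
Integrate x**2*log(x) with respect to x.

Use integration by parts with u = log(x), dv = x**2 dx.
Then du = 1/x dx and v = x**3/3.

x**3*log(x)/3 - x**3/9 + C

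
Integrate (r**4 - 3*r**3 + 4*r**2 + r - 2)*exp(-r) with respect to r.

Use integration by parts with u = r**4 - 3*r**3 + 4*r**2 + r - 2, dv = exp(-r) dr, so v = -exp(-r).
Apply parts 4 times (tabular method): alternate signs, differentiate u down to 0, integrate dv up.

(-r**4 - r**3 - 7*r**2 - 15*r - 13)*exp(-r) + C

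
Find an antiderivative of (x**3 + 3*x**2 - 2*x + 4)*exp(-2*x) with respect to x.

Use integration by parts with u = x**3 + 3*x**2 - 2*x + 4, dv = exp(-2*x) dx, so v = -exp(-2*x)/2.
Apply parts 3 times (tabular method): alternate signs, differentiate u down to 0, integrate dv up.

(-4*x**3 - 18*x**2 - 10*x - 21)*exp(-2*x)/8 + C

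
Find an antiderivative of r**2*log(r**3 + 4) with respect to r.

Let u = r**3 + 4, so du = (3*r**2) dr.
The integral becomes (1/3)·∫ log(u) du; integrate by parts with u′=log(u), dv′=du.

r**3*log(r**3 + 4)/3 - r**3/3 + 4*log(r**3 + 4)/3 + C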